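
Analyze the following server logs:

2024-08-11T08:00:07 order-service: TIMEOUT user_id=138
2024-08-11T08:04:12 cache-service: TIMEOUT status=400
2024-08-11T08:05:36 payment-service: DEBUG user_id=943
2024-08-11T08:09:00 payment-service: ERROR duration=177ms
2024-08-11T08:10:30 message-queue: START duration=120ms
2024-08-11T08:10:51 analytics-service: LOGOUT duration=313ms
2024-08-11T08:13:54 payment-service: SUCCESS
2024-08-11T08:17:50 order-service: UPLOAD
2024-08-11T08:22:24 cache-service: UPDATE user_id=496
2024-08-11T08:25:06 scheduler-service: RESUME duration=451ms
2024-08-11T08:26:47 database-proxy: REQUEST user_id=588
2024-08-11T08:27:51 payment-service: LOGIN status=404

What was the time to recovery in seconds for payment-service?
294

To calculate recovery time:

1. Find ERROR event for payment-service: 2024-08-11T08:09:00
2. Find next SUCCESS event for payment-service: 2024-08-11T08:13:54
3. Recovery time: 2024-08-11T08:13:54 - 2024-08-11T08:09:00 = 294 seconds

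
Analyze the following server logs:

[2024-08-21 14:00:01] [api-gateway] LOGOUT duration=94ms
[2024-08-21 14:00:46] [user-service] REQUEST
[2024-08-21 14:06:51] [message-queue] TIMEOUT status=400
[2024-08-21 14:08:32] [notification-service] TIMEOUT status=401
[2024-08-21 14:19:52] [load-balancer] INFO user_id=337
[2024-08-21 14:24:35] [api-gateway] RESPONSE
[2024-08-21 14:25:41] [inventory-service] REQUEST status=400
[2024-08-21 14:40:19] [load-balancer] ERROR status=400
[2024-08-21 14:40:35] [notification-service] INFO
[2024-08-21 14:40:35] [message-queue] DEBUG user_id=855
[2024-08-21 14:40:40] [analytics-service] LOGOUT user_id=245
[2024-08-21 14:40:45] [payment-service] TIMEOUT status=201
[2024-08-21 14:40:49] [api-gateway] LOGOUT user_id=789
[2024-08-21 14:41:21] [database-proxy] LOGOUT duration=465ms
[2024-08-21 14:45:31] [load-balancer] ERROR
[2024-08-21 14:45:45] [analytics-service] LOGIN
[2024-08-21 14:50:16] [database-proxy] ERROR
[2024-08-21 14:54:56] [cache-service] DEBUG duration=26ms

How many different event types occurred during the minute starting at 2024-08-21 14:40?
5

To count unique event types:

1. Filter events in the minute starting at 2024-08-21 14:40
2. Extract event types from matching entries
3. Count unique types: 5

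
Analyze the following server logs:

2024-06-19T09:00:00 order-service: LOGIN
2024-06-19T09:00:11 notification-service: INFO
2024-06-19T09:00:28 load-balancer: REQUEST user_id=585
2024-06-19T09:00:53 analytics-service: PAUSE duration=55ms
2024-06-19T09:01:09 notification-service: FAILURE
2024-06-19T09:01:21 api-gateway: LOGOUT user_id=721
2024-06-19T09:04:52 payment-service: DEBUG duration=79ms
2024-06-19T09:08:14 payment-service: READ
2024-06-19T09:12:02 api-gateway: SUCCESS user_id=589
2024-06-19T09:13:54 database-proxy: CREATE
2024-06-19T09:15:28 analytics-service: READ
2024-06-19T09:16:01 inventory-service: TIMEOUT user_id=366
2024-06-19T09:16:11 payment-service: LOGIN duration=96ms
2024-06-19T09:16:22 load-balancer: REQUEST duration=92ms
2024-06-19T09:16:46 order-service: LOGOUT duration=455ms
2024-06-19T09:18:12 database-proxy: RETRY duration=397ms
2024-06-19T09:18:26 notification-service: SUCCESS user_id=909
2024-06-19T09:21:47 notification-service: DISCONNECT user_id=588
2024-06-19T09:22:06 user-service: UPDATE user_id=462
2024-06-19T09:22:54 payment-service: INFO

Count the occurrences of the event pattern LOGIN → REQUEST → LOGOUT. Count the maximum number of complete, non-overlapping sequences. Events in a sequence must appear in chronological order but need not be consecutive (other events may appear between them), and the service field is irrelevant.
2

To count sequences:

1. Look for pattern: LOGIN → REQUEST → LOGOUT
2. Greedily scan the log in chronological order, matching each sequence element in turn (ignoring service)
3. Each time the full pattern completes, increment the count and restart matching from the next event
4. Complete non-overlapping sequences found: 2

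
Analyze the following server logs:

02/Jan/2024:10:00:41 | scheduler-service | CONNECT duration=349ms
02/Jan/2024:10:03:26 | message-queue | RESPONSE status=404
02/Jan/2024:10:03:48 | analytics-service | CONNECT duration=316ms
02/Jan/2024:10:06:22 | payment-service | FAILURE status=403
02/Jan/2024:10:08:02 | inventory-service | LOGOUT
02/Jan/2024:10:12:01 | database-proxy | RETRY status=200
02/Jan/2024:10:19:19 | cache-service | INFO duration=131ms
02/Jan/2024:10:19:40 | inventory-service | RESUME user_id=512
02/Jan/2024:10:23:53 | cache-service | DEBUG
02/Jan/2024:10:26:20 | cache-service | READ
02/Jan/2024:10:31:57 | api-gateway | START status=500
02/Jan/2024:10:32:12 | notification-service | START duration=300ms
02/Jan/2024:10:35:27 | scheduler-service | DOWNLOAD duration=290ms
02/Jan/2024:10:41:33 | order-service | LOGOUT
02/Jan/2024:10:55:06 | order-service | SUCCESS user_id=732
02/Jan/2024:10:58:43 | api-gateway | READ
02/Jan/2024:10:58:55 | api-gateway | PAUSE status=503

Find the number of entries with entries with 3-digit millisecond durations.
5

To find matching entries:

1. Pattern to match: entries with 3-digit millisecond durations
2. Scan each log entry for the pattern
3. Count matches: 5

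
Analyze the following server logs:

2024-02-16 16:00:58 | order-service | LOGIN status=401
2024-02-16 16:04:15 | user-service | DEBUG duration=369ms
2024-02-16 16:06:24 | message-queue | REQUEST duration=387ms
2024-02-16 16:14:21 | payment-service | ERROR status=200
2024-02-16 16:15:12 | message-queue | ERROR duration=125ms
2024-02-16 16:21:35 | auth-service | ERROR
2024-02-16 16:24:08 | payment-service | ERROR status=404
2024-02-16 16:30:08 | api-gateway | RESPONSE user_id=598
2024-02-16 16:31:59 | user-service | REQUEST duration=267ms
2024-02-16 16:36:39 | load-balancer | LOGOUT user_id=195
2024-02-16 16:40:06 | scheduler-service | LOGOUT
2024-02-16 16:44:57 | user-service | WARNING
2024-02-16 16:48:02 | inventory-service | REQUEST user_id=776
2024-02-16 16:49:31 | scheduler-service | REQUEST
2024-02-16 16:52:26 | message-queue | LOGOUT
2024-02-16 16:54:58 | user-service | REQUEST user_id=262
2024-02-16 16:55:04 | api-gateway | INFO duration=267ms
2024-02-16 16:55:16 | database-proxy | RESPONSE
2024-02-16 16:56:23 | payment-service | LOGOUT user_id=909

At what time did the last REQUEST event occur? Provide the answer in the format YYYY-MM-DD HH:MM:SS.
2024-02-16 16:54:58

To find the last event:

1. Filter for all REQUEST events
2. Sort by timestamp
3. Select the last one
4. Timestamp: 2024-02-16 16:54:58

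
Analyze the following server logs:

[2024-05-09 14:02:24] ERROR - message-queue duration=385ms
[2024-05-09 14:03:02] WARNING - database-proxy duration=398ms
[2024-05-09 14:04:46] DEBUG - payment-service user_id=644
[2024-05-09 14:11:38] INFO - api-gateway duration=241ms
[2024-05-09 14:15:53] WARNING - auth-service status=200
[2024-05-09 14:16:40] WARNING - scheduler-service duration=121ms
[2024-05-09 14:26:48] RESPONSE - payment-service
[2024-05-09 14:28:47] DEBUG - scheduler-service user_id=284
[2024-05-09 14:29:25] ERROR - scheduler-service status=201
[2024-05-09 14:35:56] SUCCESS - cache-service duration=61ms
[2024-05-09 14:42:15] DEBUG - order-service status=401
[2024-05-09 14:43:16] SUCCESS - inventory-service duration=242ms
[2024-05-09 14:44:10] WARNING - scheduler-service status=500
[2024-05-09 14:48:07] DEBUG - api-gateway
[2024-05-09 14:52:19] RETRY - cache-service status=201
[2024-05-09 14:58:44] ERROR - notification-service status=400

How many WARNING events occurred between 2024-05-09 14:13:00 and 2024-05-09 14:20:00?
2

To count events in the time window:

1. Window boundaries: 2024-05-09 14:13:00 to 2024-05-09 14:20:00
2. Filter for WARNING events within this window
3. Count matching events: 2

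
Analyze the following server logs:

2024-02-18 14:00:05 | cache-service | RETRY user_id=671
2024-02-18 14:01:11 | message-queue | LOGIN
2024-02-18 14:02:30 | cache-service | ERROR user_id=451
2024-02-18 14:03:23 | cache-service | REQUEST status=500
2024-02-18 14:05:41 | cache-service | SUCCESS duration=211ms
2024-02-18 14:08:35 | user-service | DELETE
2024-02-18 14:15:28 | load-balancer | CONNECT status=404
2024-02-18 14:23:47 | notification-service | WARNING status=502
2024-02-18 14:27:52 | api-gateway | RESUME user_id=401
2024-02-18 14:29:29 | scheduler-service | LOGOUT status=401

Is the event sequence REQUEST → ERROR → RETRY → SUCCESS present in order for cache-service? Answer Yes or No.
No

To verify sequence order:

1. Find all events in sequence REQUEST → ERROR → RETRY → SUCCESS for cache-service
2. Extract their timestamps
3. Check if timestamps are in ascending order
4. Result: No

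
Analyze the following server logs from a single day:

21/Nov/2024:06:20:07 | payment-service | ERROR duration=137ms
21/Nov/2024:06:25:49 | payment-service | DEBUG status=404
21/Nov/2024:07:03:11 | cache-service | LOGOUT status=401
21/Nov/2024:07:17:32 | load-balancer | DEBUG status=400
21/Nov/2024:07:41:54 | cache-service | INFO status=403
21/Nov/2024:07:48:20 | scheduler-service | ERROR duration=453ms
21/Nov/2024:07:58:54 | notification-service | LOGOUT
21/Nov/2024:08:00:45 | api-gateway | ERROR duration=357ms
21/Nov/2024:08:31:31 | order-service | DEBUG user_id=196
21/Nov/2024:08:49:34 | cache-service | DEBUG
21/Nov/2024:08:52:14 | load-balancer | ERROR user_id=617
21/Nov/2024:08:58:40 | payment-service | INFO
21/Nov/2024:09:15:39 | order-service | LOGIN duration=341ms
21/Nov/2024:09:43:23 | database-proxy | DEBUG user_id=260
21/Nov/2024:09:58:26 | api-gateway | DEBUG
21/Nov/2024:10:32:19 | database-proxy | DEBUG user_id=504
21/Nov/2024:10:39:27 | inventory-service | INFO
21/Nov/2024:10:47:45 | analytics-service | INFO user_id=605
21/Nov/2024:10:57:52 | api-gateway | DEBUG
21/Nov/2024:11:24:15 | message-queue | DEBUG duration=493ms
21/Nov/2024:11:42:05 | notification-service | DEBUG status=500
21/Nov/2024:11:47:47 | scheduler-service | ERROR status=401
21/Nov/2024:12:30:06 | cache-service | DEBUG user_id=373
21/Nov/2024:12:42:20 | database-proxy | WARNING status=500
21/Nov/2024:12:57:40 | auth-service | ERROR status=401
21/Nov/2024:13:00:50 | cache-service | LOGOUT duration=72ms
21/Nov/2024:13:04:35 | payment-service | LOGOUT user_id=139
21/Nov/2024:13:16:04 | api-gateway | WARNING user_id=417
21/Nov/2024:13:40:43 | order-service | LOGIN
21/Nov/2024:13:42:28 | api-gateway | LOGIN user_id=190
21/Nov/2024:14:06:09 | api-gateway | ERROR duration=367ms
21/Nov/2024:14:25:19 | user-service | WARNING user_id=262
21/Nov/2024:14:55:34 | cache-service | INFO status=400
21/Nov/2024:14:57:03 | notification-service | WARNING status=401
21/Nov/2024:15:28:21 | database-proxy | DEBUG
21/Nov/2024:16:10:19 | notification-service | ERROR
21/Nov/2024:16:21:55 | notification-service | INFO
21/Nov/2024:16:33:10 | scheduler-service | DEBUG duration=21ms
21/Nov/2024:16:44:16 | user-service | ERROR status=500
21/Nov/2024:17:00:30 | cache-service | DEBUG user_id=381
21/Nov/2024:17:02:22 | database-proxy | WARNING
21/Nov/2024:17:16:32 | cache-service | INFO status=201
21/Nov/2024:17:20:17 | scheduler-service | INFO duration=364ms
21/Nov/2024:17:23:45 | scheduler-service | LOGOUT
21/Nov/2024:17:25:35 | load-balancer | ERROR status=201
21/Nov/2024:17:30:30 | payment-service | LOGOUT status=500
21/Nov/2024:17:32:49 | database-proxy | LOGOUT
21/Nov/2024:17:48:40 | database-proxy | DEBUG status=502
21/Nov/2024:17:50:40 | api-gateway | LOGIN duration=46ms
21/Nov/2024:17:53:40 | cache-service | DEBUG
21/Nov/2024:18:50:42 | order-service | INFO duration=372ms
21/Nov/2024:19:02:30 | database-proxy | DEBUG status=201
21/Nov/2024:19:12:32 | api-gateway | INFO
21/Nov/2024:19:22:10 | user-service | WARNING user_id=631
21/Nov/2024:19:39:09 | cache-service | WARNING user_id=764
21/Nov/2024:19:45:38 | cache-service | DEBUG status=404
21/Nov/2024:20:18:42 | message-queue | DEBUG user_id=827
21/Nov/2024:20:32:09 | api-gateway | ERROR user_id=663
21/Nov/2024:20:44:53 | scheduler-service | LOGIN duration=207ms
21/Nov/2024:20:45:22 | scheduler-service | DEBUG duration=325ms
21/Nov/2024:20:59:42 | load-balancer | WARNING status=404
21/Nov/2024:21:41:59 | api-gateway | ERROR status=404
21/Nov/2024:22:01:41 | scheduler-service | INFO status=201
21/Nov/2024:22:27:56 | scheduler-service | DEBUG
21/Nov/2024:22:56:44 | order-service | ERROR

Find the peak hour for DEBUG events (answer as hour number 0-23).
17

To find the peak hour:

1. Group all DEBUG events by hour
2. Count events in each hour
3. Find hour with maximum count
4. Peak hour: 17 (with 3 events)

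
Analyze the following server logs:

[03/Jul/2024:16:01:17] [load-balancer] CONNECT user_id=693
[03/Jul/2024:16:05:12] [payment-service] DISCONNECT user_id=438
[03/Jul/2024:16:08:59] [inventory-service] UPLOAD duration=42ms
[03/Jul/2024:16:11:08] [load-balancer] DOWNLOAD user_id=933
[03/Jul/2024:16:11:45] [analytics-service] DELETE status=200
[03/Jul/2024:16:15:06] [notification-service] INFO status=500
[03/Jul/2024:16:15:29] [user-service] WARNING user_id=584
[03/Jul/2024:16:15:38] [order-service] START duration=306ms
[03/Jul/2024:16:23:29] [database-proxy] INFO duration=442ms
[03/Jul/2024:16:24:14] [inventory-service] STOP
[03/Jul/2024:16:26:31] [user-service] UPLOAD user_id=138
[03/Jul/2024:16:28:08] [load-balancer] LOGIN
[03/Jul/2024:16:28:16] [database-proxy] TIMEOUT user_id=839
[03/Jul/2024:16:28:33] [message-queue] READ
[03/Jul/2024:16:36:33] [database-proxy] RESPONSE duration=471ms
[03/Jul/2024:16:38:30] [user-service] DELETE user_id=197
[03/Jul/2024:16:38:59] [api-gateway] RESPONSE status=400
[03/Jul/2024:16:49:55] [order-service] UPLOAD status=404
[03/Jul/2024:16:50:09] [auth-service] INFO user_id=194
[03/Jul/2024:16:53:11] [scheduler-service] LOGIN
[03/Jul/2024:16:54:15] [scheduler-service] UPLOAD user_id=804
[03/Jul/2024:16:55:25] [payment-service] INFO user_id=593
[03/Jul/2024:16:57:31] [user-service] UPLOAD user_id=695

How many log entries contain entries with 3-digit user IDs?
11

To find matching entries:

1. Pattern to match: entries with 3-digit user IDs
2. Scan each log entry for the pattern
3. Count matches: 11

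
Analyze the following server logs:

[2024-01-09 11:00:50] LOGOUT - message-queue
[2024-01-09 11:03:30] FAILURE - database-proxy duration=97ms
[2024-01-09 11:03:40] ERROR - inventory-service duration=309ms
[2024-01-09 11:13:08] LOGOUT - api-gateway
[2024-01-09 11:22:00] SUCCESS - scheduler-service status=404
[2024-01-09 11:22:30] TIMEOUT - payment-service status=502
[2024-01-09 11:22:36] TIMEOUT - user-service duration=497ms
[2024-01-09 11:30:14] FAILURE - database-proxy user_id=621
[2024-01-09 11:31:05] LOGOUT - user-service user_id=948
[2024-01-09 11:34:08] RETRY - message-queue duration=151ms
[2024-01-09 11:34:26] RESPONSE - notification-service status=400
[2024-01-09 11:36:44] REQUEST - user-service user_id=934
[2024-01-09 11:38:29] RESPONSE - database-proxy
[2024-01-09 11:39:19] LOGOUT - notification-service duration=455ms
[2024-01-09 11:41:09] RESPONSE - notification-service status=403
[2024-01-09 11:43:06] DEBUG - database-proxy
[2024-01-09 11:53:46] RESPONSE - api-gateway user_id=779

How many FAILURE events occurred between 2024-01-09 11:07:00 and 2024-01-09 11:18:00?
0

To count events in the time window:

1. Window boundaries: 2024-01-09 11:07:00 to 2024-01-09 11:18:00
2. Filter for FAILURE events within this window
3. Count matching events: 0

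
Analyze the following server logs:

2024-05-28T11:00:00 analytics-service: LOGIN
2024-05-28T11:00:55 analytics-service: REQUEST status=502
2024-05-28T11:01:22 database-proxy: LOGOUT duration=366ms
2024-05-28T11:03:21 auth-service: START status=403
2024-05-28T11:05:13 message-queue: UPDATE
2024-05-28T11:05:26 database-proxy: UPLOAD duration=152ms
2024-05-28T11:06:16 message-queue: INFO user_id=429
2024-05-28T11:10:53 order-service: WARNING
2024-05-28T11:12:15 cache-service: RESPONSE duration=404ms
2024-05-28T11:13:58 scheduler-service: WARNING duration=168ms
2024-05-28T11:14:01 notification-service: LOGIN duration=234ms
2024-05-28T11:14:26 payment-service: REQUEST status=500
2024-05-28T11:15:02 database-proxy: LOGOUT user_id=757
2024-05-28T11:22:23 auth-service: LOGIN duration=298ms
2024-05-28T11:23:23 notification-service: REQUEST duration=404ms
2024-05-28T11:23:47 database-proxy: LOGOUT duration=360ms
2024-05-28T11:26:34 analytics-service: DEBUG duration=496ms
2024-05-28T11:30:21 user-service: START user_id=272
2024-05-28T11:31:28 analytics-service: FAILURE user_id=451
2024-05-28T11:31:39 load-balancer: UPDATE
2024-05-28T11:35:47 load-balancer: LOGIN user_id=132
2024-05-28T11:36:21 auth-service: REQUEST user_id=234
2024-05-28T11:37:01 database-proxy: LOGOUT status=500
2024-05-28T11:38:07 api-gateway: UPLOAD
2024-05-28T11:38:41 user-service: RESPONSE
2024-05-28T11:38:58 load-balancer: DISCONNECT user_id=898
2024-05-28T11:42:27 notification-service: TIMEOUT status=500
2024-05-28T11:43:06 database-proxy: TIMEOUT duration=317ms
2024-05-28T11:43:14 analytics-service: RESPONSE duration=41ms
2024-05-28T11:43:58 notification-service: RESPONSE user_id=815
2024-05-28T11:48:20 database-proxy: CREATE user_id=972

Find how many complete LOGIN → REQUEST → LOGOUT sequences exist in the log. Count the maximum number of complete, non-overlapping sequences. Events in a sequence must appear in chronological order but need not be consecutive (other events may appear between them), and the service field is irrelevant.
4

To count sequences:

1. Look for pattern: LOGIN → REQUEST → LOGOUT
2. Greedily scan the log in chronological order, matching each sequence element in turn (ignoring service)
3. Each time the full pattern completes, increment the count and restart matching from the next event
4. Complete non-overlapping sequences found: 4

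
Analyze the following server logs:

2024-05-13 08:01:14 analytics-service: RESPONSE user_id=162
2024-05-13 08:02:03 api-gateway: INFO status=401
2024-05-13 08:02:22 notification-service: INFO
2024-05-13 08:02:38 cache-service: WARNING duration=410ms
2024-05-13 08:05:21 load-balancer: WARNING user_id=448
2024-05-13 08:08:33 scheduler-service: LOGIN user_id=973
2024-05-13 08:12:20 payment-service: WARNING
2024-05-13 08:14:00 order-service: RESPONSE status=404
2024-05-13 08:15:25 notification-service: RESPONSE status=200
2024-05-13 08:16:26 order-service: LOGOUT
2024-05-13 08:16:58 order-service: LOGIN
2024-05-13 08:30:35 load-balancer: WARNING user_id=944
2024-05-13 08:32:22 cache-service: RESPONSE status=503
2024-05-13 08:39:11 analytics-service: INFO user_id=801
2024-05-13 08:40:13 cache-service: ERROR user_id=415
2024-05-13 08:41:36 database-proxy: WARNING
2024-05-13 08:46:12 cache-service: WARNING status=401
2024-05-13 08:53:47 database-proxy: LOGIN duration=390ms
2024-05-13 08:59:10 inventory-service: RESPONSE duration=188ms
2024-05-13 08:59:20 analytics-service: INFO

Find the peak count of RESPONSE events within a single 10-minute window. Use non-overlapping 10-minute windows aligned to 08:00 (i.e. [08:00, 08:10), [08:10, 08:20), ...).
2

To find the burst window:

1. Divide the log period into non-overlapping 10-minute windows starting at 08:00
2. Count RESPONSE events in each window
3. Find the window with maximum count
4. Maximum events in a window: 2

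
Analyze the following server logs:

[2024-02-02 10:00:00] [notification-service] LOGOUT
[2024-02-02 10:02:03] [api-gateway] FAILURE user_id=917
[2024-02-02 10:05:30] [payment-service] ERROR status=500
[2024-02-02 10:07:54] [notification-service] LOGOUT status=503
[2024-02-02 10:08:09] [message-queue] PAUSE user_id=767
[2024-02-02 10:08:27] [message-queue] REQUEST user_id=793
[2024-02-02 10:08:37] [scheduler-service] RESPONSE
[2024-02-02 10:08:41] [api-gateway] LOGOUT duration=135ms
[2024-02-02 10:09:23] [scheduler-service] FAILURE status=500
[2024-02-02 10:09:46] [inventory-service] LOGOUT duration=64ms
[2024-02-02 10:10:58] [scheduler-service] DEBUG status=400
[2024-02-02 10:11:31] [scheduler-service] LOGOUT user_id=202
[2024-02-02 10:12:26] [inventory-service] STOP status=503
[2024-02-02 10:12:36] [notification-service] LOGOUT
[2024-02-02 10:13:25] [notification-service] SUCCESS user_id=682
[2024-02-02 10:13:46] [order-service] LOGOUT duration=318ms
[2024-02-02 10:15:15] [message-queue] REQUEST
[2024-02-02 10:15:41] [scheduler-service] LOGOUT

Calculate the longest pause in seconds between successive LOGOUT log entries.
474

To find the longest gap:

1. Extract all LOGOUT events in chronological order
2. Calculate time differences between consecutive events
3. Find the maximum difference
4. Longest gap: 474 seconds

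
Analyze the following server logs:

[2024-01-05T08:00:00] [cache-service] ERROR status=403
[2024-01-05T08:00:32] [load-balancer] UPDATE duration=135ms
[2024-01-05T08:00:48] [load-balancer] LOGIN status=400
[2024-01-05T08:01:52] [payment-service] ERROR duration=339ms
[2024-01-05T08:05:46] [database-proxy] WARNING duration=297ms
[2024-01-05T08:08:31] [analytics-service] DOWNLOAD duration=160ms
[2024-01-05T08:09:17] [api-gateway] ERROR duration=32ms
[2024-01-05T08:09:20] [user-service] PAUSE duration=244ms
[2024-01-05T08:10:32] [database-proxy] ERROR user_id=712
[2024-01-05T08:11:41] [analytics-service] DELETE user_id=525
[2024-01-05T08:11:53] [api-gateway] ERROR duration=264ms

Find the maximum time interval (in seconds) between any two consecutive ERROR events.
445

To find the longest gap:

1. Extract all ERROR events in chronological order
2. Calculate time differences between consecutive events
3. Find the maximum difference
4. Longest gap: 445 seconds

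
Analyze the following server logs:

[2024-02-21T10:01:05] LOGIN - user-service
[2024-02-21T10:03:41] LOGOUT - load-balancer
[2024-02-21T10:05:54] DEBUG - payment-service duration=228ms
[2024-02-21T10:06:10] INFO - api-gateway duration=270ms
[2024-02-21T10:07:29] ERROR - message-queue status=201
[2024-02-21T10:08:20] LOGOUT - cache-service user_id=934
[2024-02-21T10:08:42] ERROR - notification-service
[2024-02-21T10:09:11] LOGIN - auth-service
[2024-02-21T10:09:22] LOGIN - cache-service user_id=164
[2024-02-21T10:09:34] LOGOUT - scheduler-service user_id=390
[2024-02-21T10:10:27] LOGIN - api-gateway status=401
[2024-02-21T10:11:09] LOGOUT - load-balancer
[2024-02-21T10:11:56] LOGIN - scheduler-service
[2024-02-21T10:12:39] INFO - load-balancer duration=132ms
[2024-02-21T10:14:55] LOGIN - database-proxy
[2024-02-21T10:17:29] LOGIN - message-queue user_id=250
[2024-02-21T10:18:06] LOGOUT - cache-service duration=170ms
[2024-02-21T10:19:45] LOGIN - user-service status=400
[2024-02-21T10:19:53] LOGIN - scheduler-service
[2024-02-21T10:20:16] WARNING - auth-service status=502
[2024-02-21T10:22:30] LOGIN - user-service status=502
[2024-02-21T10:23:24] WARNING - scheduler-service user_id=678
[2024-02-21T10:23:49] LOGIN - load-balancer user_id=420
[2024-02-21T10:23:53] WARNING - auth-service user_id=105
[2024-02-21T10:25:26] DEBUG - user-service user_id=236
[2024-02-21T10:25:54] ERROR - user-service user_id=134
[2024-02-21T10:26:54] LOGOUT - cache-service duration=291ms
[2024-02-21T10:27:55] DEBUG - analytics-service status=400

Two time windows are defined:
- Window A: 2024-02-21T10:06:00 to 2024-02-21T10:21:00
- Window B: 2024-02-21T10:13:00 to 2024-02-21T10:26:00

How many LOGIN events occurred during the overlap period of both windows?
4

To find overlap events:

1. Window A: 2024-02-21T10:06:00 to 2024-02-21T10:21:00
2. Window B: 2024-02-21T10:13:00 to 2024-02-21T10:26:00
3. Overlap period: 2024-02-21T10:13:00 to 2024-02-21T10:21:00
4. Count LOGIN events in overlap: 4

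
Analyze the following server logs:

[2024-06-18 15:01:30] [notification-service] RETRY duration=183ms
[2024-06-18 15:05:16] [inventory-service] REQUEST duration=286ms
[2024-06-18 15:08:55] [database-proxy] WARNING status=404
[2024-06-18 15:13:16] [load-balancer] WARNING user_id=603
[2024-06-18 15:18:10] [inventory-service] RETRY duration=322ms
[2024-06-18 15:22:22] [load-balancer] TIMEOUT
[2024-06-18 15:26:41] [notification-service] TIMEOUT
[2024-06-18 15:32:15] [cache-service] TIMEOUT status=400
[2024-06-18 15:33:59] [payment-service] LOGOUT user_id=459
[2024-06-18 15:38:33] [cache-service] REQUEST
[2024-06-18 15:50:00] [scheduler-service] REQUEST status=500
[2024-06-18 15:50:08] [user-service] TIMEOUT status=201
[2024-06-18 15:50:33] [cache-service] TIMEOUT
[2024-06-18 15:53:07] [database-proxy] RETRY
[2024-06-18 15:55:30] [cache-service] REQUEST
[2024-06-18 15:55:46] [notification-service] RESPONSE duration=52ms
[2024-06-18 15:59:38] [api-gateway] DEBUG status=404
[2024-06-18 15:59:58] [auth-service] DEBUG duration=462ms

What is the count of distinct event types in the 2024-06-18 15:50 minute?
2

To count unique event types:

1. Filter events in the minute starting at 2024-06-18 15:50
2. Extract event types from matching entries
3. Count unique types: 2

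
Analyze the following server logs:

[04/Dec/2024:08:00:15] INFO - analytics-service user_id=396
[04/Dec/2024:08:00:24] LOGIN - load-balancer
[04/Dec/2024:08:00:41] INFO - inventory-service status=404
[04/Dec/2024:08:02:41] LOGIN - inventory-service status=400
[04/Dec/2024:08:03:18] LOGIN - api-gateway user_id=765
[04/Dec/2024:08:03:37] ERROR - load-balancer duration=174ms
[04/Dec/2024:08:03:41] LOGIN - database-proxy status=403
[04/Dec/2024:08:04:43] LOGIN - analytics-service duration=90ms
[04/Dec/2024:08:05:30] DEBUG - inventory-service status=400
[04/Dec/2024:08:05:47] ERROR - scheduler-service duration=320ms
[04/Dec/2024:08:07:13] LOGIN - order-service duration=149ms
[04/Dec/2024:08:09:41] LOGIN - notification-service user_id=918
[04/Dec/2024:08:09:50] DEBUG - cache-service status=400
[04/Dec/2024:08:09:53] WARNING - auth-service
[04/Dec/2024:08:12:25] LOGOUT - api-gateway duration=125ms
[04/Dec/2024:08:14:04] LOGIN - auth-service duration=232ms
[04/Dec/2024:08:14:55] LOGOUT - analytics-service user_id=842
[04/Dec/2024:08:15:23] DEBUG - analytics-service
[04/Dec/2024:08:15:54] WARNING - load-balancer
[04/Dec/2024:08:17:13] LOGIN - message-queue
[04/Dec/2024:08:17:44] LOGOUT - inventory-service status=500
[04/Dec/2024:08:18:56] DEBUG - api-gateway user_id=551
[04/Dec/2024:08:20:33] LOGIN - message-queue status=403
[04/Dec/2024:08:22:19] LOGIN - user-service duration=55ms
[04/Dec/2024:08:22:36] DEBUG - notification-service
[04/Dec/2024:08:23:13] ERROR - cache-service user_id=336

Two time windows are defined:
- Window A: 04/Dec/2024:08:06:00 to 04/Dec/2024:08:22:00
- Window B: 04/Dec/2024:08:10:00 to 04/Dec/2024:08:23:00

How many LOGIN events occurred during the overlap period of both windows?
3

To find overlap events:

1. Window A: 04/Dec/2024:08:06:00 to 04/Dec/2024:08:22:00
2. Window B: 04/Dec/2024:08:10:00 to 04/Dec/2024:08:23:00
3. Overlap period: 04/Dec/2024:08:10:00 to 04/Dec/2024:08:22:00
4. Count LOGIN events in overlap: 3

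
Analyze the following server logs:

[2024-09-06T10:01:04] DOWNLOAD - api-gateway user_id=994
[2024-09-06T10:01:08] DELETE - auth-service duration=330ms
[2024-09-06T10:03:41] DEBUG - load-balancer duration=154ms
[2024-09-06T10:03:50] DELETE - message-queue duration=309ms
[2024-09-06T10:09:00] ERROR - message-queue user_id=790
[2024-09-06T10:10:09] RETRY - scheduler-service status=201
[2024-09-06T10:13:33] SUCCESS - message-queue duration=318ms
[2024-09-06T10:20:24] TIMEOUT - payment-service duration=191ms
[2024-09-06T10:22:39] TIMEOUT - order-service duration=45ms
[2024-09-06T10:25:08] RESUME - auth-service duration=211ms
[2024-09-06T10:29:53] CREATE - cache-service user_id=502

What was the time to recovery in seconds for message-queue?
273

To calculate recovery time:

1. Find ERROR event for message-queue: 2024-09-06T10:09:00
2. Find next SUCCESS event for message-queue: 2024-09-06T10:13:33
3. Recovery time: 2024-09-06T10:13:33 - 2024-09-06T10:09:00 = 273 seconds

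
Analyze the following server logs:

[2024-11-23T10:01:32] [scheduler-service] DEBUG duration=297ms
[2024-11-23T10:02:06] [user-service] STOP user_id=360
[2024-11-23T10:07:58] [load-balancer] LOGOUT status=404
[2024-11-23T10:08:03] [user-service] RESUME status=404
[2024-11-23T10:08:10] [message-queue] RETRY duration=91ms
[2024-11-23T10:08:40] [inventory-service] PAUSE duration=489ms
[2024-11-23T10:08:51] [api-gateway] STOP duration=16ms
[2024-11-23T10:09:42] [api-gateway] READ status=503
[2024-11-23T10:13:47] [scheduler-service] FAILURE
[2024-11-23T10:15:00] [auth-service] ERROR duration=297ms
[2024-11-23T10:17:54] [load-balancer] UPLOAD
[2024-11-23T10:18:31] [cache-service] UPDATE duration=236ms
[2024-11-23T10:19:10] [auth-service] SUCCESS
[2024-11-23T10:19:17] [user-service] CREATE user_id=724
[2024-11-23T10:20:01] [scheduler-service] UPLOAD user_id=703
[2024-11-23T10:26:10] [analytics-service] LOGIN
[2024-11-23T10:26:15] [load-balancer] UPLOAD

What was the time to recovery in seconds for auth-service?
250

To calculate recovery time:

1. Find ERROR event for auth-service: 2024-11-23T10:15:00
2. Find next SUCCESS event for auth-service: 2024-11-23T10:19:10
3. Recovery time: 2024-11-23T10:19:10 - 2024-11-23T10:15:00 = 250 seconds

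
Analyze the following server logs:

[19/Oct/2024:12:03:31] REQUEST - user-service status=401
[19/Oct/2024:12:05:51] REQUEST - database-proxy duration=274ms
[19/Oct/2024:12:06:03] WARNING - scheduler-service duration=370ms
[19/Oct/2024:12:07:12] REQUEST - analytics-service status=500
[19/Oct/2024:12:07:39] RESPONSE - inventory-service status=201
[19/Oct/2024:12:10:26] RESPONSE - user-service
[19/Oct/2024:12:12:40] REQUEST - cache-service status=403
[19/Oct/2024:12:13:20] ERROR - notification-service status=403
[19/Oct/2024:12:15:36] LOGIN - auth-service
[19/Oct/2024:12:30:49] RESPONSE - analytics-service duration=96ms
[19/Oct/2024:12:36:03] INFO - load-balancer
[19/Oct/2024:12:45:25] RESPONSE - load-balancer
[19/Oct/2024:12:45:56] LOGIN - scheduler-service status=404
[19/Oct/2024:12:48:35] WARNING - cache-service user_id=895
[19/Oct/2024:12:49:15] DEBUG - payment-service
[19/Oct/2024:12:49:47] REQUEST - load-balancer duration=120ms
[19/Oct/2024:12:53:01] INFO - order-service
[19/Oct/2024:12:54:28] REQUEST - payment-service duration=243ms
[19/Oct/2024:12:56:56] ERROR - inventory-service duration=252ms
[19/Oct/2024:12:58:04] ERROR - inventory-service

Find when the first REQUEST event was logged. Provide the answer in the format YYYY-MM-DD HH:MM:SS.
2024-10-19 12:03:31

To find the first event:

1. Filter for all REQUEST events
2. Sort by timestamp
3. Select the first one
4. Timestamp: 2024-10-19 12:03:31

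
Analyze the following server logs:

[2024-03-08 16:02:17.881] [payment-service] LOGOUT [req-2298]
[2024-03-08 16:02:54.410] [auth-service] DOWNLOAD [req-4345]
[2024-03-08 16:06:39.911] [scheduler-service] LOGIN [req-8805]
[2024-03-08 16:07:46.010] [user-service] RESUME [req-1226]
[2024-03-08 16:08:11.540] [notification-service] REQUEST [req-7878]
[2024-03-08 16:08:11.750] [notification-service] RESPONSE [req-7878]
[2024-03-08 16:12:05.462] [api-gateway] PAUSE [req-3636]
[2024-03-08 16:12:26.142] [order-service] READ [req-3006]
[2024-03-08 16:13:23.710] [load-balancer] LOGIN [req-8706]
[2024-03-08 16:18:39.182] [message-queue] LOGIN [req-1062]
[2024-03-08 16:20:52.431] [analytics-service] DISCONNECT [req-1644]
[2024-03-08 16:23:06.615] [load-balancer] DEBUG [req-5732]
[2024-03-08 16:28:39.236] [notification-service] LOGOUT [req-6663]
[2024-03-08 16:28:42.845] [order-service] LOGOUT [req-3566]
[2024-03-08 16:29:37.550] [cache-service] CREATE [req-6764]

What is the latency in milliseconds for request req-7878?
210

To calculate latency:

1. Find REQUEST with id req-7878: 2024-03-08 16:08:11.540
2. Find RESPONSE with id req-7878: 2024-03-08 16:08:11.750
3. Latency: 2024-03-08 16:08:11.750 - 2024-03-08 16:08:11.540 = 210ms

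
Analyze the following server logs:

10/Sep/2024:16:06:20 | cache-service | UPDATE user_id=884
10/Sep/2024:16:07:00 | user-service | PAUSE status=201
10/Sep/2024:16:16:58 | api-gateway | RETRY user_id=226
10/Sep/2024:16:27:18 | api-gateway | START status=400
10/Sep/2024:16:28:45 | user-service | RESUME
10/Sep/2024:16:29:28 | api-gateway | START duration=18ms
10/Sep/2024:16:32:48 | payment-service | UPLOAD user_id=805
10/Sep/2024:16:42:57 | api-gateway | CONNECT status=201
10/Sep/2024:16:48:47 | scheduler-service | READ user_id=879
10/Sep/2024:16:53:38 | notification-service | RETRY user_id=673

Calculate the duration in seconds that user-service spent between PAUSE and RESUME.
1305

To calculate state duration:

1. Find PAUSE event for user-service: 10/Sep/2024:16:07:00
2. Find RESUME event for user-service: 10/Sep/2024:16:28:45
3. Calculate duration: 10/Sep/2024:16:28:45 - 10/Sep/2024:16:07:00 = 1305 seconds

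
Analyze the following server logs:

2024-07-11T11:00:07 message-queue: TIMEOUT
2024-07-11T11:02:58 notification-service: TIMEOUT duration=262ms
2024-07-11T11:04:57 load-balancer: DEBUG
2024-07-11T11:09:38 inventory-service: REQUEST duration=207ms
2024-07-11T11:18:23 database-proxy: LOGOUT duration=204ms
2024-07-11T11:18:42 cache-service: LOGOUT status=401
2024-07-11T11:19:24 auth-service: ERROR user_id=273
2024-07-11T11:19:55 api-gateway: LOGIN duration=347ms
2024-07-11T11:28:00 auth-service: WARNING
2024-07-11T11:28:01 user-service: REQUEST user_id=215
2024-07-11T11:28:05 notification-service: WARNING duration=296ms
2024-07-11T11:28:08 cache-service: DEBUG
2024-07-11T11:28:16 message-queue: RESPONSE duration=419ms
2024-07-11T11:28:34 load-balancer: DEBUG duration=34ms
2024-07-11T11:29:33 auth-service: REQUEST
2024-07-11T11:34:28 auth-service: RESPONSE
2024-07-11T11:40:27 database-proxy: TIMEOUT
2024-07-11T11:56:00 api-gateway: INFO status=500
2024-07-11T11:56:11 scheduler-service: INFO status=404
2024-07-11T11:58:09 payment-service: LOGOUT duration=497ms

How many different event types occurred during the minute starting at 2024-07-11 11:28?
4

To count unique event types:

1. Filter events in the minute starting at 2024-07-11 11:28
2. Extract event types from matching entries
3. Count unique types: 4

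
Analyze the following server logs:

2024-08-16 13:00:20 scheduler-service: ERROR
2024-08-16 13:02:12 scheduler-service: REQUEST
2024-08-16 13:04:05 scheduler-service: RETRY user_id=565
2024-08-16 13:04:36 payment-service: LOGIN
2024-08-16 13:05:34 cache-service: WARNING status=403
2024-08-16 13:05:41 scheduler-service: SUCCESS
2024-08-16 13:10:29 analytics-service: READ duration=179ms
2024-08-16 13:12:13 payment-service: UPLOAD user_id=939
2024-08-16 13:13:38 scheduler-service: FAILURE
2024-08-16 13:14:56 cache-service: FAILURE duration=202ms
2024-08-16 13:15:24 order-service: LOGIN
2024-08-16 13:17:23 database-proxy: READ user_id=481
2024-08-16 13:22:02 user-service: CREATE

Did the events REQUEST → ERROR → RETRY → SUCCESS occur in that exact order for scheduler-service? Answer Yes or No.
No

To verify sequence order:

1. Find all events in sequence REQUEST → ERROR → RETRY → SUCCESS for scheduler-service
2. Extract their timestamps
3. Check if timestamps are in ascending order
4. Result: No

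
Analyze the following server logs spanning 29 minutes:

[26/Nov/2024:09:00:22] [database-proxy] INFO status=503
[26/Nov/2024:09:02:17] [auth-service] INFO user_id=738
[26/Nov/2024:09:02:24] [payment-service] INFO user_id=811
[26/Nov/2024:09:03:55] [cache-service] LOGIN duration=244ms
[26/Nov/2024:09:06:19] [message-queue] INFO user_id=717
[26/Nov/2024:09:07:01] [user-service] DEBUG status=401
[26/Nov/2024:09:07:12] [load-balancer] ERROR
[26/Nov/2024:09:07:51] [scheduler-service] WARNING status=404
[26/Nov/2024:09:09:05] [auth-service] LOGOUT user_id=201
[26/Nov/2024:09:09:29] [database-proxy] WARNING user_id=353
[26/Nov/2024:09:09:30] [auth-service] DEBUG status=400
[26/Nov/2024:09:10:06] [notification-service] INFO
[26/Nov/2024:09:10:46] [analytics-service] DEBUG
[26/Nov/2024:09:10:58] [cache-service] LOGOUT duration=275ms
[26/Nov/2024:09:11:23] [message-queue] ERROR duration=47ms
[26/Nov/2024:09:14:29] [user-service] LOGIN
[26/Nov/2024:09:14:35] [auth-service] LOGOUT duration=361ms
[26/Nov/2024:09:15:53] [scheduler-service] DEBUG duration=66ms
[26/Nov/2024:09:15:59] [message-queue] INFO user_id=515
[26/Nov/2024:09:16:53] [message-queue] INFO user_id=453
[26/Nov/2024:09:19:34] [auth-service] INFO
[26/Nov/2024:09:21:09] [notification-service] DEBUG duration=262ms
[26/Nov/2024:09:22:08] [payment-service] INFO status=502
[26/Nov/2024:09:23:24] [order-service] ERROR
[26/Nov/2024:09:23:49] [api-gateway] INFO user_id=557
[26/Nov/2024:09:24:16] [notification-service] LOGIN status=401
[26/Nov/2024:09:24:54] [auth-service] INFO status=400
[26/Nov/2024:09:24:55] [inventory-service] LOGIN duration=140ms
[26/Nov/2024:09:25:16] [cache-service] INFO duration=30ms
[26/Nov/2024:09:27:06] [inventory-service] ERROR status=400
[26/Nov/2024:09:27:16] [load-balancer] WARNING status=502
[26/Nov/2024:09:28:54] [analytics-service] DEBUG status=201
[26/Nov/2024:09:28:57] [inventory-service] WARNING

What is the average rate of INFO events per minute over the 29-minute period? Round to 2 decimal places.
0.41

To calculate the rate:

1. Count total INFO events: 12
2. Total time period: 29 minutes
3. Rate = 12 / 29 = 0.41 events per minute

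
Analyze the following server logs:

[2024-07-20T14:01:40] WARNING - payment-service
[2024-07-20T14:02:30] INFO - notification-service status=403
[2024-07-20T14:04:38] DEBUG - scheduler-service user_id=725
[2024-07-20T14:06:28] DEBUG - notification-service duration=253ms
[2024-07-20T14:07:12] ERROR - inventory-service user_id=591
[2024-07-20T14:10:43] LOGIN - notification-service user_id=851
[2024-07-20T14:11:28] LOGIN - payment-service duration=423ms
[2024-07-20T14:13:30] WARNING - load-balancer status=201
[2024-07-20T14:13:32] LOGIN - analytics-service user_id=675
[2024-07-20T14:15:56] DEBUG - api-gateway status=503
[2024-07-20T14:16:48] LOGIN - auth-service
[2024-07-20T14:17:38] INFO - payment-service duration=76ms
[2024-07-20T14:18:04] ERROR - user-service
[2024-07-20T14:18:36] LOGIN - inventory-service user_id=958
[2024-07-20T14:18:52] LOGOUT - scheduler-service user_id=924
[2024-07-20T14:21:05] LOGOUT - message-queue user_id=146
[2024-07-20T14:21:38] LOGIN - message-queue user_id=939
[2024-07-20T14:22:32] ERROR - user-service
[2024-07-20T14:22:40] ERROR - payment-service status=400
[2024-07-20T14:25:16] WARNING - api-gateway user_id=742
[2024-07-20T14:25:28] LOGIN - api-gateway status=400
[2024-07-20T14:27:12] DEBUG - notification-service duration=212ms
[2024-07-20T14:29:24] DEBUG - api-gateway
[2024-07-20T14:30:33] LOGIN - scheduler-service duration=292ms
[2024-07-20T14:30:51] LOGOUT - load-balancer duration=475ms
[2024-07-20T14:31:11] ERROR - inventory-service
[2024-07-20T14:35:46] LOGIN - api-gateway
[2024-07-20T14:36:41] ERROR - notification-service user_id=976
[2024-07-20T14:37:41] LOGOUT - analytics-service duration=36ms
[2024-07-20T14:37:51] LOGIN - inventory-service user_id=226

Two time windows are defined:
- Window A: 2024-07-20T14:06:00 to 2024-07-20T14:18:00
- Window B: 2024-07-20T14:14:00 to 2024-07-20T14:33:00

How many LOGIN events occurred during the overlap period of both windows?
1

To find overlap events:

1. Window A: 2024-07-20T14:06:00 to 2024-07-20T14:18:00
2. Window B: 2024-07-20T14:14:00 to 2024-07-20T14:33:00
3. Overlap period: 2024-07-20T14:14:00 to 2024-07-20T14:18:00
4. Count LOGIN events in overlap: 1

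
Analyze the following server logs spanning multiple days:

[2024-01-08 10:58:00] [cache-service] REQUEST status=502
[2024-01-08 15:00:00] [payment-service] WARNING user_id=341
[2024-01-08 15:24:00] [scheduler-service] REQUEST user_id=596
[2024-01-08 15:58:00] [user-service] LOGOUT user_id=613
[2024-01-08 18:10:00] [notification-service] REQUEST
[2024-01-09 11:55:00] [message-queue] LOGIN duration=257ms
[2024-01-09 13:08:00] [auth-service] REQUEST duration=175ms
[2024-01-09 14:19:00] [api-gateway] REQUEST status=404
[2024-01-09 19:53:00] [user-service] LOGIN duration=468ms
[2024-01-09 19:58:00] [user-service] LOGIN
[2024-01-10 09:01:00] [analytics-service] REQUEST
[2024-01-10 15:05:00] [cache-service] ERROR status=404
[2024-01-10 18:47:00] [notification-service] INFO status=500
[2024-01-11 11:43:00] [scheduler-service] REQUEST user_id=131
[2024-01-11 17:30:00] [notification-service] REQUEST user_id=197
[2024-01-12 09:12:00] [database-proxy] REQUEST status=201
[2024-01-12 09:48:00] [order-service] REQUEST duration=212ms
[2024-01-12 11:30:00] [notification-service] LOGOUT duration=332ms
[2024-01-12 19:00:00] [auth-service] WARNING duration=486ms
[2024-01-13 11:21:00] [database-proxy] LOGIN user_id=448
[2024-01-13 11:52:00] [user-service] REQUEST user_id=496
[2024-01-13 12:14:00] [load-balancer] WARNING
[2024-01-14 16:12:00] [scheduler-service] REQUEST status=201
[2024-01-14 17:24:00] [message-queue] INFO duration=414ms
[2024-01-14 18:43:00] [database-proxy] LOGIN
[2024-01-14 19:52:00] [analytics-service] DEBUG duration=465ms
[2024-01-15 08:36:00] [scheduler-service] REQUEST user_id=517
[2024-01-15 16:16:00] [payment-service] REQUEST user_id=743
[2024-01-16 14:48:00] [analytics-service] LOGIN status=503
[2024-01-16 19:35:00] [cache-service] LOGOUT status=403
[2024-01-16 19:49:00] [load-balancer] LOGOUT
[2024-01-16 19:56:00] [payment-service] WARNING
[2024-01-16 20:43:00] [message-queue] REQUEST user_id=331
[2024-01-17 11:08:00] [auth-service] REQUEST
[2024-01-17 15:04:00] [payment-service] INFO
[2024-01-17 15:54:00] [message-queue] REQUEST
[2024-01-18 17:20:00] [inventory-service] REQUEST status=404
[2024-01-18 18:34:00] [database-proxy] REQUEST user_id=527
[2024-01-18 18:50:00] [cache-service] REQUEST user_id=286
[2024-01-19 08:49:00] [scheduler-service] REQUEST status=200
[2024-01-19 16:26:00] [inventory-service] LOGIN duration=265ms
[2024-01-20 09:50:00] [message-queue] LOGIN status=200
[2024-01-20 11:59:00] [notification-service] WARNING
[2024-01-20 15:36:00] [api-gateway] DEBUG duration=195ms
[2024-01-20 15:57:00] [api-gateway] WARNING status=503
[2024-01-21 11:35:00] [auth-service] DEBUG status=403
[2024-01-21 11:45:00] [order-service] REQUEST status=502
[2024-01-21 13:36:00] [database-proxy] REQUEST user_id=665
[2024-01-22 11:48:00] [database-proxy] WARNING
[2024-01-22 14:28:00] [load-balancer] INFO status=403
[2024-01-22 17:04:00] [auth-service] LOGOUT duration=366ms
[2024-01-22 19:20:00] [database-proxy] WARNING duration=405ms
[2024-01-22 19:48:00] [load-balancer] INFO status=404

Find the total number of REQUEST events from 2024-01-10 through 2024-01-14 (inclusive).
7

To filter by date range:

1. Date range: 2024-01-10 through 2024-01-14, both dates inclusive
2. Filter for REQUEST events whose date falls in this range
3. Count matching events: 7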